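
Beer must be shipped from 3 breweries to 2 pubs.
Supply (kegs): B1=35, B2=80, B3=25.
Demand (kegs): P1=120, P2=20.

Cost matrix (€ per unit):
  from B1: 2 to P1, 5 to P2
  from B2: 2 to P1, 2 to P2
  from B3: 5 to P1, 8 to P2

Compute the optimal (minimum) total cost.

355

A cheapest plan:
  B1 to P1: 35 kegs
  B2 to P1: 60 kegs
  B2 to P2: 20 kegs
  B3 to P1: 25 kegs
Total cost = €355.
(Supply check: B1 ships 35; B2 ships 80; B3 ships 25.)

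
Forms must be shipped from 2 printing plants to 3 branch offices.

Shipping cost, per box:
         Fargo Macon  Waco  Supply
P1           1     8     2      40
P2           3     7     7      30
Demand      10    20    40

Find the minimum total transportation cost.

A cheapest plan:
  P1 to Waco: 40 × 2 = 80
  P2 to Fargo: 10 × 3 = 30
  P2 to Macon: 20 × 7 = 140
Total = 80 + 30 + 140 = 250.

250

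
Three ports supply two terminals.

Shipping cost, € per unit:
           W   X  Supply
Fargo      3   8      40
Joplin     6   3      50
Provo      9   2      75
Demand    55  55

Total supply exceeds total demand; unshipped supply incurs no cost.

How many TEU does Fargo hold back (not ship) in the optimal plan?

0

An optimal plan:
  Fargo→W: 40 TEU
  Joplin→W: 15 TEU
  Provo→X: 55 TEU
Total cost = €320.
Fargo ships 40 of its 40, leaving 0.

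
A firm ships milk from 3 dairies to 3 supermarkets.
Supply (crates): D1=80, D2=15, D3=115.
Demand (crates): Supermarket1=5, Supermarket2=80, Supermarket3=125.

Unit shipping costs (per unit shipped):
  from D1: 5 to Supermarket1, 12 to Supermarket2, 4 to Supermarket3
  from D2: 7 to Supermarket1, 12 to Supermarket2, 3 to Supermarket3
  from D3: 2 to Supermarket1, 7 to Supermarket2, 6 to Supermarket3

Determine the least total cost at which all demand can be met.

1115

A cheapest plan:
  D1–Supermarket3: 80 × 4 = 320
  D2–Supermarket3: 15 × 3 = 45
  D3–Supermarket1: 5 × 2 = 10
  D3–Supermarket2: 80 × 7 = 560
  D3–Supermarket3: 30 × 6 = 180
Total = 320 + 45 + 10 + 560 + 180 = 1115.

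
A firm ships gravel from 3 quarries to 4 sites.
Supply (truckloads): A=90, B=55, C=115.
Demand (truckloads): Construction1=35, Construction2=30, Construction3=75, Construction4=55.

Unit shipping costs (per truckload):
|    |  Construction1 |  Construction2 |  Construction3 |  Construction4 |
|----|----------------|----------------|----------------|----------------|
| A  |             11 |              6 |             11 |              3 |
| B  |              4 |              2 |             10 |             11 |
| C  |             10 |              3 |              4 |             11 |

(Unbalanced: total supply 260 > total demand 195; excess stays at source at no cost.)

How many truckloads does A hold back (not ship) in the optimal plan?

35

Minimum-cost shipments:
  A to Construction4: 55 × 3 = 165
  B to Construction1: 35 × 4 = 140
  B to Construction2: 20 × 2 = 40
  C to Construction2: 10 × 3 = 30
  C to Construction3: 75 × 4 = 300
Total cost = 675.
A ships 55 of its 90, leaving 35.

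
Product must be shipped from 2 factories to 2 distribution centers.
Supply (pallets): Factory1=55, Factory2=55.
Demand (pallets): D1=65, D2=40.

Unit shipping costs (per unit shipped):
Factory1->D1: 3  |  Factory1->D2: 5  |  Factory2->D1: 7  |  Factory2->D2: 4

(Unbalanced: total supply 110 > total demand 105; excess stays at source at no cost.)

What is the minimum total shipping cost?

An optimal shipping plan:
  Factory1 to D1: 55 × 3 = 165
  Factory2 to D1: 10 × 7 = 70
  Factory2 to D2: 40 × 4 = 160
Total = 165 + 70 + 160 = 395.

395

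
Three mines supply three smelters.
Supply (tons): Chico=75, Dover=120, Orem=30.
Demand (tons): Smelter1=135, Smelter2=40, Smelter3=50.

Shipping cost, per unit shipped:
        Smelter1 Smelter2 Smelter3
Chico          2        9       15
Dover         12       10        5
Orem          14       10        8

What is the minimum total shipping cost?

Optimal allocation:
  Chico->Smelter1: 75 × 2 = 150
  Dover->Smelter1: 60 × 12 = 720
  Dover->Smelter2: 10 × 10 = 100
  Dover->Smelter3: 50 × 5 = 250
  Orem->Smelter2: 30 × 10 = 300
Total = 150 + 720 + 100 + 250 + 300 = 1520.
(Supply check: Chico ships 75; Dover ships 120; Orem ships 30.)

1520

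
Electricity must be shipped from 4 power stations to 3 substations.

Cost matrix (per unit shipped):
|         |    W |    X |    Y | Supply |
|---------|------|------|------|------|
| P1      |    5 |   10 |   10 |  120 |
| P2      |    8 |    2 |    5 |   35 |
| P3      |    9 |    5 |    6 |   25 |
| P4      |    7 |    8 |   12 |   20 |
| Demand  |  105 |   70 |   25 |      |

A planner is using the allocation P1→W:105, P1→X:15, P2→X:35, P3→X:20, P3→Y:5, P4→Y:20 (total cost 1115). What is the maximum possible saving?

75

Current plan cost = 105·5 + 15·10 + 35·2 + 20·5 + 5·6 + 20·12 = 1115.
Optimal plan:
  P1–W: 105 MWh
  P1–Y: 15 MWh
  P2–X: 35 MWh
  P3–X: 15 MWh
  P3–Y: 10 MWh
  P4–X: 20 MWh
Optimal cost = 1040.
Saving = 1115 − 1040 = 75.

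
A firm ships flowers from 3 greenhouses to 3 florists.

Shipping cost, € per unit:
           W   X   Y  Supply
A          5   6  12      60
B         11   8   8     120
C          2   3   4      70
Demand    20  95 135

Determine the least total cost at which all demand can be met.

Optimal allocation:
  A→X: 60 × €6 = €360
  B→Y: 120 × €8 = €960
  C→W: 20 × €2 = €40
  C→X: 35 × €3 = €105
  C→Y: 15 × €4 = €60
Total = 360 + 960 + 40 + 105 + 60 = €1525.

1525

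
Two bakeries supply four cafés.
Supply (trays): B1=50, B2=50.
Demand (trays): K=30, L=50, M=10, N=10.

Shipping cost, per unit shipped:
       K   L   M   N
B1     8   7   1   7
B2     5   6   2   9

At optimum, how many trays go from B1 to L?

The minimum-cost plan:
  B1→L: 30 × 7 = 210
  B1→M: 10 × 1 = 10
  B1→N: 10 × 7 = 70
  B2→K: 30 × 5 = 150
  B2→L: 20 × 6 = 120
Total cost = 560.
So B1→L carries 30 trays.

30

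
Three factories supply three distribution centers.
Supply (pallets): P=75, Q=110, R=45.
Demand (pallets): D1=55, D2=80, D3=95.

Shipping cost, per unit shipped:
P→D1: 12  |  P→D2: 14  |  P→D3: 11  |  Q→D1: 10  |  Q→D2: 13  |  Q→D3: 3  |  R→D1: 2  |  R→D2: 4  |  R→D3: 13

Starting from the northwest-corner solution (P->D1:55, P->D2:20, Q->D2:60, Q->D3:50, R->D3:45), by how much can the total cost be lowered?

Current plan cost = 55·12 + 20·14 + 60·13 + 50·3 + 45·13 = 2455.
Optimal plan:
  P–D2: 75 × 14 = 1050
  Q–D1: 15 × 10 = 150
  Q–D3: 95 × 3 = 285
  R–D1: 40 × 2 = 80
  R–D2: 5 × 4 = 20
Optimal cost = 1585.
Saving = 2455 − 1585 = 870.

870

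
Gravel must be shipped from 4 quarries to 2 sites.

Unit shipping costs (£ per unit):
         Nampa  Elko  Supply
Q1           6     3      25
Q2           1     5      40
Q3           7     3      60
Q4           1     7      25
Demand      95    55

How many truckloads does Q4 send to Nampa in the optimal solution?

25

The minimum-cost plan:
  Q1–Nampa: 25 × £6 = £150
  Q2–Nampa: 40 × £1 = £40
  Q3–Nampa: 5 × £7 = £35
  Q3–Elko: 55 × £3 = £165
  Q4–Nampa: 25 × £1 = £25
Total cost = £415.
So Q4→Nampa carries 25 truckloads.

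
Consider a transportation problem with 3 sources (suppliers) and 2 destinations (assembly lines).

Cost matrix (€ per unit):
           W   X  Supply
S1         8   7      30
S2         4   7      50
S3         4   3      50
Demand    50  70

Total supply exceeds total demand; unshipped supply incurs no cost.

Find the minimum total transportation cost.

490

One minimum-cost allocation:
  S1→X: 20 × €7 = €140
  S2→W: 50 × €4 = €200
  S3→X: 50 × €3 = €150
Total = 140 + 200 + 150 = €490.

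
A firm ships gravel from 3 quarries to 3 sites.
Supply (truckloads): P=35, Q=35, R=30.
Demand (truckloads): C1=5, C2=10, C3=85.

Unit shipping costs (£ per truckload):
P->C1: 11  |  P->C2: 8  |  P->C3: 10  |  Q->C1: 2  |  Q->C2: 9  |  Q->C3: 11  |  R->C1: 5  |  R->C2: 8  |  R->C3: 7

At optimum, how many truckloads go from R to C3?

30

The minimum-cost plan:
  P→C3: 35 × £10 = £350
  Q→C1: 5 × £2 = £10
  Q→C2: 10 × £9 = £90
  Q→C3: 20 × £11 = £220
  R→C3: 30 × £7 = £210
Total cost = £880.
So R→C3 carries 30 truckloads.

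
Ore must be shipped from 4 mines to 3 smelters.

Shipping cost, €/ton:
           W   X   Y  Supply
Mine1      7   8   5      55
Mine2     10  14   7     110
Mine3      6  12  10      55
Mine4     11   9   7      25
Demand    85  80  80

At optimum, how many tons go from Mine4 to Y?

Optimal shipments:
  Mine1->X: 55 × €8 = €440
  Mine2->W: 30 × €10 = €300
  Mine2->Y: 80 × €7 = €560
  Mine3->W: 55 × €6 = €330
  Mine4->X: 25 × €9 = €225
Total cost = €1855.
The route Mine4→Y is not used.

0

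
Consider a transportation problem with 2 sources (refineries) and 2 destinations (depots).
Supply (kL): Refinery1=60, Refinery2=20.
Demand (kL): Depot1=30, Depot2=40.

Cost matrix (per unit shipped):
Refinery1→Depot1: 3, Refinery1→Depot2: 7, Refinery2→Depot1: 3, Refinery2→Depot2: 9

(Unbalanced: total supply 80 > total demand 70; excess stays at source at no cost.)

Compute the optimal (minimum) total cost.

370

One minimum-cost allocation:
  Refinery1–Depot1: 10 × 3 = 30
  Refinery1–Depot2: 40 × 7 = 280
  Refinery2–Depot1: 20 × 3 = 60
Total = 30 + 280 + 60 = 370.
(Supply check: Refinery1 ships 50; Refinery2 ships 20.)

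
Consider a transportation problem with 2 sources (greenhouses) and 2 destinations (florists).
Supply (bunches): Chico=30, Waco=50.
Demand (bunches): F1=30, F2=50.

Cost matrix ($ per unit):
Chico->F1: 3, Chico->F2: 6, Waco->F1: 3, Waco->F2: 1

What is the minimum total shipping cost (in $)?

An optimal shipping plan:
  Chico→F1: 30 × $3 = $90
  Waco→F2: 50 × $1 = $50
Total = 90 + 50 = $140.
(Supply check: Chico ships 30; Waco ships 50.)

140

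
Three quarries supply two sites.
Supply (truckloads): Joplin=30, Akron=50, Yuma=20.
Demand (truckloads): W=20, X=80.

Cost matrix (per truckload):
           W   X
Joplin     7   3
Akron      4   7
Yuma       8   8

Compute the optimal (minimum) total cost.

A cheapest plan:
  Joplin to X: 30 truckloads
  Akron to W: 20 truckloads
  Akron to X: 30 truckloads
  Yuma to X: 20 truckloads
Total cost = 540.
(Supply check: Joplin ships 30; Akron ships 50; Yuma ships 20.)

540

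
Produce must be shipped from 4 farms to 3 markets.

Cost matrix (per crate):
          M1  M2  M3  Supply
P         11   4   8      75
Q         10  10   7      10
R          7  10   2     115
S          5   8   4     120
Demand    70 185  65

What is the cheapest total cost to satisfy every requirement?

1780

A cheapest plan:
  P–M2: 75 crates
  Q–M2: 10 crates
  R–M1: 50 crates
  R–M3: 65 crates
  S–M1: 20 crates
  S–M2: 100 crates
Total cost = 1780.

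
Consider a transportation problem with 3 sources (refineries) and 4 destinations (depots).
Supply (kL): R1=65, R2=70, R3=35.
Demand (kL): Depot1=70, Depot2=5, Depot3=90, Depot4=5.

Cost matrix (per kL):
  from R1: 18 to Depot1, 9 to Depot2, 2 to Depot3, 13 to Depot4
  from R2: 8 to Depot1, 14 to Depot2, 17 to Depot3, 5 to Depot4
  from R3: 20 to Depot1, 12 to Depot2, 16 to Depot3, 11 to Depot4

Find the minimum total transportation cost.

1205

Optimal allocation:
  R1→Depot3: 65 kL
  R2→Depot1: 70 kL
  R3→Depot2: 5 kL
  R3→Depot3: 25 kL
  R3→Depot4: 5 kL
Total cost = 1205.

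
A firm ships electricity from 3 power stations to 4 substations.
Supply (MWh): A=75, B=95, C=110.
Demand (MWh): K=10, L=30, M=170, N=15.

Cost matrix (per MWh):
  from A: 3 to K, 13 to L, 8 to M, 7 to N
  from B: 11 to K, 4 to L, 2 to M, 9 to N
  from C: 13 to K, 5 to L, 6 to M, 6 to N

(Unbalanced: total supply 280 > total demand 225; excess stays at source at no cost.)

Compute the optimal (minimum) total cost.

A cheapest plan:
  A->K: 10 × 3 = 30
  A->N: 10 × 7 = 70
  B->M: 95 × 2 = 190
  C->L: 30 × 5 = 150
  C->M: 75 × 6 = 450
  C->N: 5 × 6 = 30
Total = 30 + 70 + 190 + 150 + 450 + 30 = 920.

920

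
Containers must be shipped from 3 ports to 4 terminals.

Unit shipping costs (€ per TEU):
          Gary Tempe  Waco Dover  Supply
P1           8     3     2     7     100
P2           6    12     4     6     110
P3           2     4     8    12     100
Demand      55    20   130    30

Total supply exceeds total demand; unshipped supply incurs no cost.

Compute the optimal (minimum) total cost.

690

A cheapest plan:
  P1 to Waco: 100 × €2 = €200
  P2 to Waco: 30 × €4 = €120
  P2 to Dover: 30 × €6 = €180
  P3 to Gary: 55 × €2 = €110
  P3 to Tempe: 20 × €4 = €80
Total = 200 + 120 + 180 + 110 + 80 = €690.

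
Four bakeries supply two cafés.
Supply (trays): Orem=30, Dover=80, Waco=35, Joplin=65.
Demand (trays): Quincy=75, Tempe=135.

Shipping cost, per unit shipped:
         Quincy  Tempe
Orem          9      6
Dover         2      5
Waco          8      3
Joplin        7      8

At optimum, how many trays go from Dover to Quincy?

Optimal shipments:
  Orem–Tempe: 30 × 6 = 180
  Dover–Quincy: 75 × 2 = 150
  Dover–Tempe: 5 × 5 = 25
  Waco–Tempe: 35 × 3 = 105
  Joplin–Tempe: 65 × 8 = 520
Total cost = 980.
So Dover→Quincy carries 75 trays.

75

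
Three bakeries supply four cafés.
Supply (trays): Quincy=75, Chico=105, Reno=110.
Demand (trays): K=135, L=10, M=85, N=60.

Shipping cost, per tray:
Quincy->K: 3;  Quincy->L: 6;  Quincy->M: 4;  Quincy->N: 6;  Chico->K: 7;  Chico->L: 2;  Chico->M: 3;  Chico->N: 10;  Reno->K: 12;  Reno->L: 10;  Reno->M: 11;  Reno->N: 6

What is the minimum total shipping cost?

A cheapest plan:
  Quincy->K: 75 trays
  Chico->K: 10 trays
  Chico->L: 10 trays
  Chico->M: 85 trays
  Reno->K: 50 trays
  Reno->N: 60 trays
Total cost = 1530.

1530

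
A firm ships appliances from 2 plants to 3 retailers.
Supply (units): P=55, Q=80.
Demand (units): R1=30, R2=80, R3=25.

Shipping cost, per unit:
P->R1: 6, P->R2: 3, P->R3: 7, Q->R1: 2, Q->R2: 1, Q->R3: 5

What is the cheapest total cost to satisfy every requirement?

An optimal shipping plan:
  P–R2: 30 × 3 = 90
  P–R3: 25 × 7 = 175
  Q–R1: 30 × 2 = 60
  Q–R2: 50 × 1 = 50
Total = 90 + 175 + 60 + 50 = 375.
(Supply check: P ships 55; Q ships 80.)

375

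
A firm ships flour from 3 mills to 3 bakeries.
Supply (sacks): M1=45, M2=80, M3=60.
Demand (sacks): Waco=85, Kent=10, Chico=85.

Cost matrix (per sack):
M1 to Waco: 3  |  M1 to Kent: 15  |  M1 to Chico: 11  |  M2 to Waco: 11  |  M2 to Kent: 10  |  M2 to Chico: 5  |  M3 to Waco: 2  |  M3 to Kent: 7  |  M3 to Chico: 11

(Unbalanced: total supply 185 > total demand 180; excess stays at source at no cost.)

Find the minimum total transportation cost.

730

An optimal shipping plan:
  M1→Waco: 35 × 3 = 105
  M1→Chico: 5 × 11 = 55
  M2→Chico: 80 × 5 = 400
  M3→Waco: 50 × 2 = 100
  M3→Kent: 10 × 7 = 70
Total = 105 + 55 + 400 + 100 + 70 = 730.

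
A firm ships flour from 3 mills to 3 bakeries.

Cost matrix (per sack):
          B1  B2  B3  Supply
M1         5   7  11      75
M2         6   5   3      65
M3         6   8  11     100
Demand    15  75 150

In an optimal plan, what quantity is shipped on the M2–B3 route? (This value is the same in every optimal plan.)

65

Optimal shipments:
  M1→B2: 75 × 7 = 525
  M2→B3: 65 × 3 = 195
  M3→B1: 15 × 6 = 90
  M3→B3: 85 × 11 = 935
Total cost = 1745.
So M2→B3 carries 65 sacks.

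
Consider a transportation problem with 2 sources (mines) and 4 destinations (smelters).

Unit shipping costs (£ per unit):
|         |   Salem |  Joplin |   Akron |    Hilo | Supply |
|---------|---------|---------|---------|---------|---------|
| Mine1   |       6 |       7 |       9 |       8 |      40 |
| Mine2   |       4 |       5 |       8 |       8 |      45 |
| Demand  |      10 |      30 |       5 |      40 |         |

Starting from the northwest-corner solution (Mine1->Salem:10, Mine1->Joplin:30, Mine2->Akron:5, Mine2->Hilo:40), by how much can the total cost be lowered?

80

Current plan cost = 10·6 + 30·7 + 5·8 + 40·8 = £630.
Optimal plan:
  Mine1 to Hilo: 40 × £8 = £320
  Mine2 to Salem: 10 × £4 = £40
  Mine2 to Joplin: 30 × £5 = £150
  Mine2 to Akron: 5 × £8 = £40
Optimal cost = £550.
Saving = 630 − 550 = £80.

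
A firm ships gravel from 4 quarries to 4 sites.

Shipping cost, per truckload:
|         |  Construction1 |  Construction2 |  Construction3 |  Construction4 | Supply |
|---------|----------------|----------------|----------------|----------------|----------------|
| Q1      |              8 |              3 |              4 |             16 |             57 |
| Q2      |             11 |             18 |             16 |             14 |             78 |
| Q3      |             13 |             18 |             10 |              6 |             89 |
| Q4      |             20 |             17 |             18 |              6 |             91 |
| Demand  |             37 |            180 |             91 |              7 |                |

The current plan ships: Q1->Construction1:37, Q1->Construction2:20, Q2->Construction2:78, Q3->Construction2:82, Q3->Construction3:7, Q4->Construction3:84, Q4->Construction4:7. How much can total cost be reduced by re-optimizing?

1188

Current plan cost = 37·8 + 20·3 + 78·18 + 82·18 + 7·10 + 84·18 + 7·6 = 4860.
Optimal plan:
  Q1->Construction2: 57 × 3 = 171
  Q2->Construction1: 37 × 11 = 407
  Q2->Construction2: 39 × 18 = 702
  Q2->Construction3: 2 × 16 = 32
  Q3->Construction3: 89 × 10 = 890
  Q4->Construction2: 84 × 17 = 1428
  Q4->Construction4: 7 × 6 = 42
Optimal cost = 3672.
Saving = 4860 − 3672 = 1188.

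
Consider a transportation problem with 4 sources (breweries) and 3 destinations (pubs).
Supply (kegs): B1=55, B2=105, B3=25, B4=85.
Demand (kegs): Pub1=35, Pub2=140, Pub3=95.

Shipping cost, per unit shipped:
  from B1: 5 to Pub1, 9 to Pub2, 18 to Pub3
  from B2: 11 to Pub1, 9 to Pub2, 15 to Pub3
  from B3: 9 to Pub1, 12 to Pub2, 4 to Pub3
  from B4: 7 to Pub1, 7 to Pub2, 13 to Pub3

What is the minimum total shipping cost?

One minimum-cost allocation:
  B1–Pub1: 35 × 5 = 175
  B1–Pub2: 20 × 9 = 180
  B2–Pub2: 35 × 9 = 315
  B2–Pub3: 70 × 15 = 1050
  B3–Pub3: 25 × 4 = 100
  B4–Pub2: 85 × 7 = 595
Total = 175 + 180 + 315 + 1050 + 100 + 595 = 2415.

2415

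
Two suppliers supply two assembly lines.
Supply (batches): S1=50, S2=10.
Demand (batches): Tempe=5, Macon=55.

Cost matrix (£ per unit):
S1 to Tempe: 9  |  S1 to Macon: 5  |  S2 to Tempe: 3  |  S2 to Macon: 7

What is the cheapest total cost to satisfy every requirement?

300

Optimal allocation:
  S1->Macon: 50 × £5 = £250
  S2->Tempe: 5 × £3 = £15
  S2->Macon: 5 × £7 = £35
Total = 250 + 15 + 35 = £300.
(Supply check: S1 ships 50; S2 ships 10.)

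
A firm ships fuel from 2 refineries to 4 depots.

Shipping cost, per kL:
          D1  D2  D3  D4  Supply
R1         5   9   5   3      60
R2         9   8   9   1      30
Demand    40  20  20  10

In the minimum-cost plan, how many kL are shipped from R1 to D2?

0

Optimal shipments:
  R1–D1: 40 × 5 = 200
  R1–D3: 20 × 5 = 100
  R2–D2: 20 × 8 = 160
  R2–D4: 10 × 1 = 10
Total cost = 470.
The route R1→D2 is not used.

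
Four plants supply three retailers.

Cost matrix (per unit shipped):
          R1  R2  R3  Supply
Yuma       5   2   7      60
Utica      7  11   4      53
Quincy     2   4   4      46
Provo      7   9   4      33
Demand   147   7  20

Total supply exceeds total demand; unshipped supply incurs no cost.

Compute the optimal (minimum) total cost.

An optimal shipping plan:
  Yuma->R1: 53 units
  Yuma->R2: 7 units
  Utica->R1: 48 units
  Quincy->R1: 46 units
  Provo->R3: 20 units
Total cost = 787.

787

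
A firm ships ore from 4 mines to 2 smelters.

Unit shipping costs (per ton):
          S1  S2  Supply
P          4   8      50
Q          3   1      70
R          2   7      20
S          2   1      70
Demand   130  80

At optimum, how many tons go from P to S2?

The minimum-cost plan:
  P->S1: 50 × 4 = 200
  Q->S2: 70 × 1 = 70
  R->S1: 20 × 2 = 40
  S->S1: 60 × 2 = 120
  S->S2: 10 × 1 = 10
Total cost = 440.
The route P→S2 is not used.

0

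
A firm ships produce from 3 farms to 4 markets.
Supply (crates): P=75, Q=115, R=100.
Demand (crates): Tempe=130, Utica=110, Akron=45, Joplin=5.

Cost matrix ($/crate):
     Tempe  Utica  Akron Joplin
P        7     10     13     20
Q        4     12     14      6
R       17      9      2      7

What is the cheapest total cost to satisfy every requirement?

A cheapest plan:
  P–Tempe: 15 × $7 = $105
  P–Utica: 60 × $10 = $600
  Q–Tempe: 115 × $4 = $460
  R–Utica: 50 × $9 = $450
  R–Akron: 45 × $2 = $90
  R–Joplin: 5 × $7 = $35
Total = 105 + 600 + 460 + 450 + 90 + 35 = $1740.

1740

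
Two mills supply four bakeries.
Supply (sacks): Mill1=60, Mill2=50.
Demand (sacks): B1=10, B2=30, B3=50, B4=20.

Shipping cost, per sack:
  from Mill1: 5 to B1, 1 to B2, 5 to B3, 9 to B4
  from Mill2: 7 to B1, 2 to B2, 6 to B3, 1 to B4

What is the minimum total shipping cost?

380

A cheapest plan:
  Mill1->B1: 10 sacks
  Mill1->B2: 30 sacks
  Mill1->B3: 20 sacks
  Mill2->B3: 30 sacks
  Mill2->B4: 20 sacks
Total cost = 380.
(Supply check: Mill1 ships 60; Mill2 ships 50.)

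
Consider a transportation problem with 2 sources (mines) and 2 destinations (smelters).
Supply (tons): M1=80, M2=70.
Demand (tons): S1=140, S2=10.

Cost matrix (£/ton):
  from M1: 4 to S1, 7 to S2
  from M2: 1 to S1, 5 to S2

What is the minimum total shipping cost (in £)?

420

An optimal shipping plan:
  M1->S1: 70 tons
  M1->S2: 10 tons
  M2->S1: 70 tons
Total cost = £420.
(Supply check: M1 ships 80; M2 ships 70.)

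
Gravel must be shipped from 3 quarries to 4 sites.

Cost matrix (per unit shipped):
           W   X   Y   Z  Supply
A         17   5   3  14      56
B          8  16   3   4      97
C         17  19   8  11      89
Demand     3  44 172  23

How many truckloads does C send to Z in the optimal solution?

0

The minimum-cost plan:
  A to X: 44 truckloads
  A to Y: 12 truckloads
  B to W: 3 truckloads
  B to Y: 71 truckloads
  B to Z: 23 truckloads
  C to Y: 89 truckloads
Total cost = 1297.
The route C→Z is not used.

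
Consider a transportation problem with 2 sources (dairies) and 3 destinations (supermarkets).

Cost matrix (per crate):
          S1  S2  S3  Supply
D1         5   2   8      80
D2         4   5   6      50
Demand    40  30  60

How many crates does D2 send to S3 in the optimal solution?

50

The minimum-cost plan:
  D1–S1: 40 crates
  D1–S2: 30 crates
  D1–S3: 10 crates
  D2–S3: 50 crates
Total cost = 640.
So D2→S3 carries 50 crates.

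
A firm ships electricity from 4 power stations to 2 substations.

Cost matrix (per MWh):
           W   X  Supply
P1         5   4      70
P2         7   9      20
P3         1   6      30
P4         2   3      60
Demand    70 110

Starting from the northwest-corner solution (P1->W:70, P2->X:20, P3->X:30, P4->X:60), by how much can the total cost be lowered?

280

Current plan cost = 70·5 + 20·9 + 30·6 + 60·3 = 890.
Optimal plan:
  P1 to X: 70 × 4 = 280
  P2 to W: 20 × 7 = 140
  P3 to W: 30 × 1 = 30
  P4 to W: 20 × 2 = 40
  P4 to X: 40 × 3 = 120
Optimal cost = 610.
Saving = 890 − 610 = 280.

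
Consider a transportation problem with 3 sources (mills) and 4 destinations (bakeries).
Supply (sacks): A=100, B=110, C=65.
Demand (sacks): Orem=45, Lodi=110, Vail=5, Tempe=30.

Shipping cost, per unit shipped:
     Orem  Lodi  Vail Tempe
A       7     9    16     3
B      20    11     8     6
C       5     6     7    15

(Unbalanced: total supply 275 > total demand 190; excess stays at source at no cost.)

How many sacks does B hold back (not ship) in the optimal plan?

85

An optimal plan:
  A→Orem: 45 × 7 = 315
  A→Lodi: 25 × 9 = 225
  A→Tempe: 30 × 3 = 90
  B→Lodi: 20 × 11 = 220
  B→Vail: 5 × 8 = 40
  C→Lodi: 65 × 6 = 390
Total cost = 1280.
B ships 25 of its 110, leaving 85.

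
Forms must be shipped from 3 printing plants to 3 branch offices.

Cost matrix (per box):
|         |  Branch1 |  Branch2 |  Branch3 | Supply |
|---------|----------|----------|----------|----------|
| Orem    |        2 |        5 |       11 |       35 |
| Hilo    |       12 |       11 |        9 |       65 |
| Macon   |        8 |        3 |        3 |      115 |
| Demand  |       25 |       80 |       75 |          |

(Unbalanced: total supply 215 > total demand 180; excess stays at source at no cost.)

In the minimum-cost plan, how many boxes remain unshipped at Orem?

0

Minimum-cost shipments:
  Orem–Branch1: 25 × 2 = 50
  Orem–Branch2: 10 × 5 = 50
  Hilo–Branch3: 30 × 9 = 270
  Macon–Branch2: 70 × 3 = 210
  Macon–Branch3: 45 × 3 = 135
Total cost = 715.
Orem ships 35 of its 35, leaving 0.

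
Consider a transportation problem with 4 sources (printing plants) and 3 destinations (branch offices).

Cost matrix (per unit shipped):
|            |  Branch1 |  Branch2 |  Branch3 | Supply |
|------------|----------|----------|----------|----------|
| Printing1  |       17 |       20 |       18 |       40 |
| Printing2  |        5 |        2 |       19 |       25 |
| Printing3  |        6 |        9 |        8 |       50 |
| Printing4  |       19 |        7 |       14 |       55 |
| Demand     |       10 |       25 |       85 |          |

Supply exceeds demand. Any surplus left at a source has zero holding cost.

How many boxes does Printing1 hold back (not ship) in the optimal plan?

Minimum-cost shipments:
  Printing2–Branch1: 10 × 5 = 50
  Printing2–Branch2: 15 × 2 = 30
  Printing3–Branch3: 50 × 8 = 400
  Printing4–Branch2: 10 × 7 = 70
  Printing4–Branch3: 35 × 14 = 490
Total cost = 1040.
Printing1 ships 0 of its 40, leaving 40.

40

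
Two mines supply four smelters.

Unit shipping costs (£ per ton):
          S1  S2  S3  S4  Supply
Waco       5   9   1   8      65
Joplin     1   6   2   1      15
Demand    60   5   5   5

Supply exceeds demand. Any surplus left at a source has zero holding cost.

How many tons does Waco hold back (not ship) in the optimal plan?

5

An optimal plan:
  Waco to S1: 50 × £5 = £250
  Waco to S2: 5 × £9 = £45
  Waco to S3: 5 × £1 = £5
  Joplin to S1: 10 × £1 = £10
  Joplin to S4: 5 × £1 = £5
Total cost = £315.
Waco ships 60 of its 65, leaving 5.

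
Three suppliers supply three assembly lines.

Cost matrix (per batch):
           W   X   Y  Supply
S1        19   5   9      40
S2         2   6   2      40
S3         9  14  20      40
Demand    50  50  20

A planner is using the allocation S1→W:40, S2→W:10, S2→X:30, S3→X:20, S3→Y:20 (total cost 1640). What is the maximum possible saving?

Current plan cost = 40·19 + 10·2 + 30·6 + 20·14 + 20·20 = 1640.
Optimal plan:
  S1→X: 40 × 5 = 200
  S2→W: 10 × 2 = 20
  S2→X: 10 × 6 = 60
  S2→Y: 20 × 2 = 40
  S3→W: 40 × 9 = 360
Optimal cost = 680.
Saving = 1640 − 680 = 960.

960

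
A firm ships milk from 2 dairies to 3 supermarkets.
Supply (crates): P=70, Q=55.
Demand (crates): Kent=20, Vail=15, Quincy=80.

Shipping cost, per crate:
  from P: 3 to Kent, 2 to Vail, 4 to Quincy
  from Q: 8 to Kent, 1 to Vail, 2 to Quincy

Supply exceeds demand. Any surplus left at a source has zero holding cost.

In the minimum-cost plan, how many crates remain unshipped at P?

10

An optimal plan:
  P to Kent: 20 crates
  P to Vail: 15 crates
  P to Quincy: 25 crates
  Q to Quincy: 55 crates
Total cost = 300.
P ships 60 of its 70, leaving 10.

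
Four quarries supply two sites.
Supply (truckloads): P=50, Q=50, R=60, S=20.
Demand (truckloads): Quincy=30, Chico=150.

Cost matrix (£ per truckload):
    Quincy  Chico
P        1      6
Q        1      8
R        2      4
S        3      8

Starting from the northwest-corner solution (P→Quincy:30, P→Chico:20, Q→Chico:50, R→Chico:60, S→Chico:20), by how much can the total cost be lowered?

60

Current plan cost = 30·1 + 20·6 + 50·8 + 60·4 + 20·8 = £950.
Optimal plan:
  P→Chico: 50 × £6 = £300
  Q→Quincy: 30 × £1 = £30
  Q→Chico: 20 × £8 = £160
  R→Chico: 60 × £4 = £240
  S→Chico: 20 × £8 = £160
Optimal cost = £890.
Saving = 950 − 890 = £60.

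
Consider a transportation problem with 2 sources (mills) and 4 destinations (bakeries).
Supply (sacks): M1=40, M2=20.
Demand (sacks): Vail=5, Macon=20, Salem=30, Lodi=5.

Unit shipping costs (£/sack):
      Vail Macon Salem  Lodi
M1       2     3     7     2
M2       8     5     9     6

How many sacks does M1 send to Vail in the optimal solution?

Optimal shipments:
  M1–Vail: 5 sacks
  M1–Salem: 30 sacks
  M1–Lodi: 5 sacks
  M2–Macon: 20 sacks
Total cost = £330.
So M1→Vail carries 5 sacks.

5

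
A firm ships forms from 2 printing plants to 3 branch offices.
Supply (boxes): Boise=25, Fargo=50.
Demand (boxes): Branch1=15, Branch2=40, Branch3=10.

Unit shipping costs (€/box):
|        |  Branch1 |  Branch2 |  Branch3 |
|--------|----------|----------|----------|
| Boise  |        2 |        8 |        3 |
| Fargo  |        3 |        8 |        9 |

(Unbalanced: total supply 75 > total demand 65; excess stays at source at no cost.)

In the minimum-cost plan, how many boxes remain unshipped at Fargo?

10

Minimum-cost shipments:
  Boise->Branch1: 15 boxes
  Boise->Branch3: 10 boxes
  Fargo->Branch2: 40 boxes
Total cost = €380.
Fargo ships 40 of its 50, leaving 10.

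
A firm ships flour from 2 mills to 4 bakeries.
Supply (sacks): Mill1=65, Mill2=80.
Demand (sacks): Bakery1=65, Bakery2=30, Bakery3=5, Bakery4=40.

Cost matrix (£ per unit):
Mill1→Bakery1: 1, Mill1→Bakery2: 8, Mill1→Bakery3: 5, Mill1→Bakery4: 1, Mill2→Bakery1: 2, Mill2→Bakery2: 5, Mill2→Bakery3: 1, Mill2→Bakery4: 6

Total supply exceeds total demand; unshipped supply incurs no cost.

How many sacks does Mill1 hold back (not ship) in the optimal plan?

An optimal plan:
  Mill1–Bakery1: 25 × £1 = £25
  Mill1–Bakery4: 40 × £1 = £40
  Mill2–Bakery1: 40 × £2 = £80
  Mill2–Bakery2: 30 × £5 = £150
  Mill2–Bakery3: 5 × £1 = £5
Total cost = £300.
Mill1 ships 65 of its 65, leaving 0.

0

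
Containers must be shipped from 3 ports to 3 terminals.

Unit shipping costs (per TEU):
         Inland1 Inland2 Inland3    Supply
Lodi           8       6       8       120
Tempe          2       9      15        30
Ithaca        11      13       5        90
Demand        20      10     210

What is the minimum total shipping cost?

1540

A cheapest plan:
  Lodi->Inland3: 120 × 8 = 960
  Tempe->Inland1: 20 × 2 = 40
  Tempe->Inland2: 10 × 9 = 90
  Ithaca->Inland3: 90 × 5 = 450
Total = 960 + 40 + 90 + 450 = 1540.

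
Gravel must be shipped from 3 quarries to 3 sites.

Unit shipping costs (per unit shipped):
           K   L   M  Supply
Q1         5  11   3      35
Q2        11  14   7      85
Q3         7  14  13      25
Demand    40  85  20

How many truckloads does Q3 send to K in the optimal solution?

25

The minimum-cost plan:
  Q1→K: 15 × 5 = 75
  Q1→M: 20 × 3 = 60
  Q2→L: 85 × 14 = 1190
  Q3→K: 25 × 7 = 175
Total cost = 1500.
So Q3→K carries 25 truckloads.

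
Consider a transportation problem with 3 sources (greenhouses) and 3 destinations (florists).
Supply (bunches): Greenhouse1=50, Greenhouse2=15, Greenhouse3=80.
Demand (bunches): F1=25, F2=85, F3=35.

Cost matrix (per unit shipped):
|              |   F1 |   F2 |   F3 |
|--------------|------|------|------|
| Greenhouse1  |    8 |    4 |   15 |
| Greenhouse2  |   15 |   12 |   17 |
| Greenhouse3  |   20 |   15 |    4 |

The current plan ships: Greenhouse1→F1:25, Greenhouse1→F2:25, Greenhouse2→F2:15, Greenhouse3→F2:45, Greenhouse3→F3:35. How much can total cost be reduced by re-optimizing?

15

Current plan cost = 25·8 + 25·4 + 15·12 + 45·15 + 35·4 = 1295.
Optimal plan:
  Greenhouse1 to F1: 10 × 8 = 80
  Greenhouse1 to F2: 40 × 4 = 160
  Greenhouse2 to F1: 15 × 15 = 225
  Greenhouse3 to F2: 45 × 15 = 675
  Greenhouse3 to F3: 35 × 4 = 140
Optimal cost = 1280.
Saving = 1295 − 1280 = 15.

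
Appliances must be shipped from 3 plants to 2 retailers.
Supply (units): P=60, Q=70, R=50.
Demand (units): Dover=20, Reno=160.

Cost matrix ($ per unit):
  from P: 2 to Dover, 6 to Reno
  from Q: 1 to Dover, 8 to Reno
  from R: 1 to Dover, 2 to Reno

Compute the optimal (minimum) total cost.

880

One minimum-cost allocation:
  P→Reno: 60 × $6 = $360
  Q→Dover: 20 × $1 = $20
  Q→Reno: 50 × $8 = $400
  R→Reno: 50 × $2 = $100
Total = 360 + 20 + 400 + 100 = $880.
(Supply check: P ships 60; Q ships 70; R ships 50.)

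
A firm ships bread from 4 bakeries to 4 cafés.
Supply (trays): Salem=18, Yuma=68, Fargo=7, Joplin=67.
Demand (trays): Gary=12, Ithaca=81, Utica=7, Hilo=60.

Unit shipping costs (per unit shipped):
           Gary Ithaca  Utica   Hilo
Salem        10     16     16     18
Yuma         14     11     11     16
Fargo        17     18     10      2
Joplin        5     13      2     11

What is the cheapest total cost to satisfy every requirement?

1652

Optimal allocation:
  Salem to Gary: 5 × 10 = 50
  Salem to Ithaca: 13 × 16 = 208
  Yuma to Ithaca: 68 × 11 = 748
  Fargo to Hilo: 7 × 2 = 14
  Joplin to Gary: 7 × 5 = 35
  Joplin to Utica: 7 × 2 = 14
  Joplin to Hilo: 53 × 11 = 583
Total = 50 + 208 + 748 + 14 + 35 + 14 + 583 = 1652.
(Supply check: Salem ships 18; Yuma ships 68; Fargo ships 7; Joplin ships 67.)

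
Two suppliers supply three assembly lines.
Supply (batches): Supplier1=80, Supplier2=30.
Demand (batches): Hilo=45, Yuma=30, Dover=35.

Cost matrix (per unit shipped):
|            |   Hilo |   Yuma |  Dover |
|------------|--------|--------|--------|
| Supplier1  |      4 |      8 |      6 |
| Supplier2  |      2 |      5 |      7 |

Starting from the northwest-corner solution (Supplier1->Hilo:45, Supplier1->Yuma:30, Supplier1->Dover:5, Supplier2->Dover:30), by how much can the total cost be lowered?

120

Current plan cost = 45·4 + 30·8 + 5·6 + 30·7 = 660.
Optimal plan:
  Supplier1 to Hilo: 45 × 4 = 180
  Supplier1 to Dover: 35 × 6 = 210
  Supplier2 to Yuma: 30 × 5 = 150
Optimal cost = 540.
Saving = 660 − 540 = 120.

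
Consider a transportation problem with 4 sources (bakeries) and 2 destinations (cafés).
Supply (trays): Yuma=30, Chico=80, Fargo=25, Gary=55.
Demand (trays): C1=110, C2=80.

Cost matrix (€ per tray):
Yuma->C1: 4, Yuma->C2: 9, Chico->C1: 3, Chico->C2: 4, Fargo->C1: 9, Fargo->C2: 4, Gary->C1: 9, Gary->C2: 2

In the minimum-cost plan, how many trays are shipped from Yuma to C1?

30

Solving gives:
  Yuma to C1: 30 trays
  Chico to C1: 80 trays
  Fargo to C2: 25 trays
  Gary to C2: 55 trays
Total cost = €570.
So Yuma→C1 carries 30 trays.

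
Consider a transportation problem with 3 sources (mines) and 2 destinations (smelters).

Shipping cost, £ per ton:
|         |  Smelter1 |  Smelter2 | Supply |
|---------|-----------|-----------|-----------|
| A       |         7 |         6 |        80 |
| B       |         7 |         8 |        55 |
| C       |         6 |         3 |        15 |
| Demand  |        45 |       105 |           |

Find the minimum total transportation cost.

920

An optimal shipping plan:
  A->Smelter2: 80 × £6 = £480
  B->Smelter1: 45 × £7 = £315
  B->Smelter2: 10 × £8 = £80
  C->Smelter2: 15 × £3 = £45
Total = 480 + 315 + 80 + 45 = £920.
(Supply check: A ships 80; B ships 55; C ships 15.)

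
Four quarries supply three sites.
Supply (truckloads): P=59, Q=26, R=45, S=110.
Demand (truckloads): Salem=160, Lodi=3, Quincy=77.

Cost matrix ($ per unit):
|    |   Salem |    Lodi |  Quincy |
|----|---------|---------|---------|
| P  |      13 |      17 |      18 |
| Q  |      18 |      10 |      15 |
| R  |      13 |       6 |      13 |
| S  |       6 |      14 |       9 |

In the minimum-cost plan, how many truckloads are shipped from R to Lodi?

3

The minimum-cost plan:
  P to Salem: 59 × $13 = $767
  Q to Quincy: 26 × $15 = $390
  R to Lodi: 3 × $6 = $18
  R to Quincy: 42 × $13 = $546
  S to Salem: 101 × $6 = $606
  S to Quincy: 9 × $9 = $81
Total cost = $2408.
So R→Lodi carries 3 truckloads.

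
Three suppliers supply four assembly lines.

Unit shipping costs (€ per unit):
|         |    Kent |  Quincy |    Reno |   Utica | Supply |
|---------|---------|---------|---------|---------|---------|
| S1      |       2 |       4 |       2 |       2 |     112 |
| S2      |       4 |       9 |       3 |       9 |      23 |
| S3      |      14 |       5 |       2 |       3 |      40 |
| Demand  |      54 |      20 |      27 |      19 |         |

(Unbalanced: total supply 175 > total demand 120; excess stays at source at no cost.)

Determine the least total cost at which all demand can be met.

Optimal allocation:
  S1–Kent: 54 batches
  S1–Quincy: 20 batches
  S1–Reno: 19 batches
  S1–Utica: 19 batches
  S3–Reno: 8 batches
Total cost = €280.

280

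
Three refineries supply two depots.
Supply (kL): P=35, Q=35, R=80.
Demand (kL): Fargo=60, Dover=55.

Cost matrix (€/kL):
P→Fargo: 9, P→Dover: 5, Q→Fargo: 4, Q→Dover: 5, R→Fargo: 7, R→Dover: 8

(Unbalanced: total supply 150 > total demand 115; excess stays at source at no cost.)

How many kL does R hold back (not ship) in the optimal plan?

35

Minimum-cost shipments:
  P to Dover: 35 kL
  Q to Fargo: 15 kL
  Q to Dover: 20 kL
  R to Fargo: 45 kL
Total cost = €650.
R ships 45 of its 80, leaving 35.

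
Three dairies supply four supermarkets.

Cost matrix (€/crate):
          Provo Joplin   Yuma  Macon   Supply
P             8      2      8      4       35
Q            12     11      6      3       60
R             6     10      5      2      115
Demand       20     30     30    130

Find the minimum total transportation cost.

660

A cheapest plan:
  P->Joplin: 30 × €2 = €60
  P->Macon: 5 × €4 = €20
  Q->Yuma: 30 × €6 = €180
  Q->Macon: 30 × €3 = €90
  R->Provo: 20 × €6 = €120
  R->Macon: 95 × €2 = €190
Total = 60 + 20 + 180 + 90 + 120 + 190 = €660.
(Supply check: P ships 35; Q ships 60; R ships 115.)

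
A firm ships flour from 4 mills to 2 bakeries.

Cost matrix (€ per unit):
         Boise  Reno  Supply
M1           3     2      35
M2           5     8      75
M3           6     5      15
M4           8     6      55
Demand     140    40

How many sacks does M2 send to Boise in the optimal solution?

75

Optimal shipments:
  M1 to Boise: 35 sacks
  M2 to Boise: 75 sacks
  M3 to Boise: 15 sacks
  M4 to Boise: 15 sacks
  M4 to Reno: 40 sacks
Total cost = €930.
So M2→Boise carries 75 sacks.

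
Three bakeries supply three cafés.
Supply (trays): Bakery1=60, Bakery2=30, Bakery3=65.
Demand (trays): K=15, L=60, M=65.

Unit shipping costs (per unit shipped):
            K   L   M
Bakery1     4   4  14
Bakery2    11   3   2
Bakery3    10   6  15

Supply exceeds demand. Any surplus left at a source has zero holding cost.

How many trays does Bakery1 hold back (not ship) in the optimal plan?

An optimal plan:
  Bakery1–K: 15 × 4 = 60
  Bakery1–L: 45 × 4 = 180
  Bakery2–M: 30 × 2 = 60
  Bakery3–L: 15 × 6 = 90
  Bakery3–M: 35 × 15 = 525
Total cost = 915.
Bakery1 ships 60 of its 60, leaving 0.

0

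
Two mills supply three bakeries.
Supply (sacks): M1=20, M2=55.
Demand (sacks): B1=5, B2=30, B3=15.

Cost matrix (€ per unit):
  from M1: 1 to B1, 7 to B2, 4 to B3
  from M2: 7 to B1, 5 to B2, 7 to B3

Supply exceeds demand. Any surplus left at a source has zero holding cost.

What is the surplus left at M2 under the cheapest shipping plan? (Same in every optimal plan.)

25

Minimum-cost shipments:
  M1 to B1: 5 sacks
  M1 to B3: 15 sacks
  M2 to B2: 30 sacks
Total cost = €215.
M2 ships 30 of its 55, leaving 25.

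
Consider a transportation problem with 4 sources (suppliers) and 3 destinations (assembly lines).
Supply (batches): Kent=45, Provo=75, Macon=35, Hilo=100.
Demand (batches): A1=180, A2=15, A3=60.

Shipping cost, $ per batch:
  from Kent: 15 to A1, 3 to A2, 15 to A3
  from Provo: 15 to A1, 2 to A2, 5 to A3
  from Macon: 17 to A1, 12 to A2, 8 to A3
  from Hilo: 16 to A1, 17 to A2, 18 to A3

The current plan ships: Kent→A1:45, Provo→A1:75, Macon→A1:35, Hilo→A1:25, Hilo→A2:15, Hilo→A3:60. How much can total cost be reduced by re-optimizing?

930

Current plan cost = 45·15 + 75·15 + 35·17 + 25·16 + 15·17 + 60·18 = $4130.
Optimal plan:
  Kent–A1: 45 × $15 = $675
  Provo–A2: 15 × $2 = $30
  Provo–A3: 60 × $5 = $300
  Macon–A1: 35 × $17 = $595
  Hilo–A1: 100 × $16 = $1600
Optimal cost = $3200.
Saving = 4130 − 3200 = $930.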